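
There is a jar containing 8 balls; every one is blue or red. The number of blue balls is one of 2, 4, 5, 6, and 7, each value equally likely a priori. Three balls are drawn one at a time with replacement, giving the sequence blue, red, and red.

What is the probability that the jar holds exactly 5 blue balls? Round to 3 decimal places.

0.212

Under each hypothesis, the probability of the observed sequence is: P(data | r = 2) = (2/8)(6/8)(6/8) = 0.14062; P(data | r = 4) = (4/8)(4/8)(4/8) = 0.125; P(data | r = 5) = (5/8)(3/8)(3/8) = 0.087891; P(data | r = 6) = (6/8)(2/8)(2/8) = 0.046875; P(data | r = 7) = (7/8)(1/8)(1/8) = 0.013672.
The prior-weighted likelihoods are 1/5 · 0.14062 = 0.028125, 1/5 · 0.125 = 0.025, 1/5 · 0.087891 = 0.017578, 1/5 · 0.046875 = 0.009375, 1/5 · 0.013672 = 0.0027344; with total 0.082812.
By Bayes' rule, P(r = 5 | data) = (0.017578) / (0.082812) = 0.21226.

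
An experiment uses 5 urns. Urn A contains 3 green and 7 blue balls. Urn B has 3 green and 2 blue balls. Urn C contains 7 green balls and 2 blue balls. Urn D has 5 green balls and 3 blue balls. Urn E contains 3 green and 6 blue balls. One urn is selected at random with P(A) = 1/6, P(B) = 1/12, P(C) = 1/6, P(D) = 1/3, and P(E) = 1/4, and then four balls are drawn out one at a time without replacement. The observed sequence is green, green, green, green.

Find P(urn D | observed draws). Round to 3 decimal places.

0.340

Compute the likelihood of the observed sequence for each case: P(data | urn A) = (3/10)(2/9)(1/8)(0/7) = 0; P(data | urn B) = (3/5)(2/4)(1/3)(0/2) = 0; P(data | urn C) = (7/9)(6/8)(5/7)(4/6) = 5/18; P(data | urn D) = (5/8)(4/7)(3/6)(2/5) = 1/14; P(data | urn E) = (3/9)(2/8)(1/7)(0/6) = 0.
Weighting by the prior gives 1/6 · 0 = 0, 1/12 · 0 = 0, 1/6 · 5/18 = 5/108, 1/3 · 1/14 = 1/42, 1/4 · 0 = 0; summing to 53/756.
Hence P(urn D | data) = (1/42) / (53/756) = 18/53.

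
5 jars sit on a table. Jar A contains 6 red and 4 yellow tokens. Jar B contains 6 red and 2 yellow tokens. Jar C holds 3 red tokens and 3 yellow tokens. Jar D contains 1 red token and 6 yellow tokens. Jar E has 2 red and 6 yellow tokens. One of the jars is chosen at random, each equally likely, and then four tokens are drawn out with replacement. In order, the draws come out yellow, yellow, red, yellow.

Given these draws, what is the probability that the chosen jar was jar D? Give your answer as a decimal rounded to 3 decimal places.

0.292

Under each hypothesis, the probability of the observed sequence is: P(data | jar A) = (4/10)(4/10)(6/10)(4/10) = 0.0384; P(data | jar B) = (2/8)(2/8)(6/8)(2/8) = 0.011719; P(data | jar C) = (3/6)(3/6)(3/6)(3/6) = 0.0625; P(data | jar D) = (6/7)(6/7)(1/7)(6/7) = 0.089963; P(data | jar E) = (6/8)(6/8)(2/8)(6/8) = 0.10547.
The prior-weighted likelihoods are 1/5 · 0.0384 = 0.00768, 1/5 · 0.011719 = 0.0023437, 1/5 · 0.0625 = 0.0125, 1/5 · 0.089963 = 0.017993, 1/5 · 0.10547 = 0.021094; these sum to 0.06161.
By Bayes' rule, P(jar D | data) = (0.017993) / (0.06161) = 0.29204.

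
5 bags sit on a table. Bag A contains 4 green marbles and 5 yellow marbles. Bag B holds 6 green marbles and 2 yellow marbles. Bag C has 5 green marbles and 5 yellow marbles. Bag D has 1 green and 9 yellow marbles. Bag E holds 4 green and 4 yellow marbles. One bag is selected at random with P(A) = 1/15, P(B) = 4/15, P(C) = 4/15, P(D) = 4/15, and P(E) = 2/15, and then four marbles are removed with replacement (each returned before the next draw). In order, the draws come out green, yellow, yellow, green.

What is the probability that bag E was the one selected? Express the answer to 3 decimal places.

0.205

For each hypothesis, P(data | H) works out to: P(data | bag A) = (4/9)(5/9)(5/9)(4/9) = 0.060966; P(data | bag B) = (6/8)(2/8)(2/8)(6/8) = 0.035156; P(data | bag C) = (5/10)(5/10)(5/10)(5/10) = 0.0625; P(data | bag D) = (1/10)(9/10)(9/10)(1/10) = 0.0081; P(data | bag E) = (4/8)(4/8)(4/8)(4/8) = 0.0625.
The prior-weighted likelihoods are 1/15 · 0.060966 = 0.0040644, 4/15 · 0.035156 = 0.009375, 4/15 · 0.0625 = 0.016667, 4/15 · 0.0081 = 0.00216, 2/15 · 0.0625 = 0.0083333; with total 0.040599.
By Bayes' rule, P(bag E | data) = (0.0083333) / (0.040599) = 0.20526.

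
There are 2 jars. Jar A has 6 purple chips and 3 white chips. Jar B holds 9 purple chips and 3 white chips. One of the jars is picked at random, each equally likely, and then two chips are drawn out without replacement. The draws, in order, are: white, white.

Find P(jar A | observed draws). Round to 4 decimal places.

The likelihood of the observed sequence under each hypothesis: P(data | jar A) = (3/9)(2/8) = 1/12; P(data | jar B) = (3/12)(2/11) = 1/22.
Multiplying each by its prior: 1/2 · 1/12 = 1/24, 1/2 · 1/22 = 1/44; these sum to 17/264.
By Bayes' rule, P(jar A | data) = (1/24) / (17/264) = 11/17.

0.6471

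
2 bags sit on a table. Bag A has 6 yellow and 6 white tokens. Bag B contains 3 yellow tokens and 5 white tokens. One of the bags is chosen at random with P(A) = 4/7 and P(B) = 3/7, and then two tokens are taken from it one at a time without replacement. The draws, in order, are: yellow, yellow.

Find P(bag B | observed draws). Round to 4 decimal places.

0.2612

Under each hypothesis, the probability of the observed sequence is: P(data | bag A) = (6/12)(5/11) = 0.22727; P(data | bag B) = (3/8)(2/7) = 0.10714.
The prior-weighted likelihoods are 4/7 · 0.22727 = 0.12987, 3/7 · 0.10714 = 0.045918; summing to 0.17579.
Therefore the posterior P(bag B | data) = (0.045918) / (0.17579) = 0.26121.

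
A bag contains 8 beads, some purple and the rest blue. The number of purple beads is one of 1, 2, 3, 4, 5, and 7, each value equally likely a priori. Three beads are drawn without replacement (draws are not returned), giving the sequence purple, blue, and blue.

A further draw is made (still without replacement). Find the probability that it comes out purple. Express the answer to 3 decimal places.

Under each hypothesis, the probability of the observed sequence is: P(data | r = 1) = (1/8)(7/7)(6/6) = 1/8; P(data | r = 2) = (2/8)(6/7)(5/6) = 5/28; P(data | r = 3) = (3/8)(5/7)(4/6) = 5/28; P(data | r = 4) = (4/8)(4/7)(3/6) = 1/7; P(data | r = 5) = (5/8)(3/7)(2/6) = 5/56; P(data | r = 7) = (7/8)(1/7)(0/6) = 0.
The prior-weighted likelihoods are 1/6 · 1/8 = 1/48, 1/6 · 5/28 = 5/168, 1/6 · 5/28 = 5/168, 1/6 · 1/7 = 1/42, 1/6 · 5/56 = 5/336, 1/6 · 0 = 0; these sum to 5/42.
The posterior is then P(r = 1 | data) = 7/40, P(r = 2 | data) = 1/4, P(r = 3 | data) = 1/4, P(r = 4 | data) = 1/5, P(r = 5 | data) = 1/8, P(r = 7 | data) = 0.
So P(purple next | data) = Σ P(purple next | H) P(H | data) = (0)(7/40) + (1/5)(1/4) + (2/5)(1/4) + (3/5)(1/5) + (4/5)(1/8) = 37/100.

0.370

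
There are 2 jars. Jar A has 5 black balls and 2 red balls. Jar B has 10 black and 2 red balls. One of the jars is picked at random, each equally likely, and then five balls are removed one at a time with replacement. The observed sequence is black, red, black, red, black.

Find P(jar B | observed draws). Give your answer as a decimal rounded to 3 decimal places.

0.351

The likelihood of the observed sequence under each hypothesis: P(data | jar A) = (5/7)(2/7)(5/7)(2/7)(5/7) = 0.02975; P(data | jar B) = (10/12)(2/12)(10/12)(2/12)(10/12) = 0.016075.
Multiplying each by its prior: 1/2 · 0.02975 = 0.014875, 1/2 · 0.016075 = 0.0080376; these sum to 0.022912.
Hence P(jar B | data) = (0.0080376) / (0.022912) = 0.3508.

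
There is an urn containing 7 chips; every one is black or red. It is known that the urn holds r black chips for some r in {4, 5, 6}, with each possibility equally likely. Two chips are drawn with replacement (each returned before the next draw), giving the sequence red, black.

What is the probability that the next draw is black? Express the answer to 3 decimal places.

0.684

Under each hypothesis, the probability of the observed sequence is: P(data | r = 4) = (3/7)(4/7) = 12/49; P(data | r = 5) = (2/7)(5/7) = 10/49; P(data | r = 6) = (1/7)(6/7) = 6/49.
Weighting by the prior gives 1/3 · 12/49 = 4/49, 1/3 · 10/49 = 10/147, 1/3 · 6/49 = 2/49; these sum to 4/21.
The posterior is then P(r = 4 | data) = 3/7, P(r = 5 | data) = 5/14, P(r = 6 | data) = 3/14.
The predictive probability is P(black next | data) = (4/7)(3/7) + (5/7)(5/14) + (6/7)(3/14) = 67/98.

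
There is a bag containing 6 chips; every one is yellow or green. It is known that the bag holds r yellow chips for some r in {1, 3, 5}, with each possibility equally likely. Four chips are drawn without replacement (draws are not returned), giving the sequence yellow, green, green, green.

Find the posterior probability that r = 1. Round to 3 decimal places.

0.769

Under each hypothesis, the probability of the observed sequence is: P(data | r = 1) = (1/6)(5/5)(4/4)(3/3) = 1/6; P(data | r = 3) = (3/6)(3/5)(2/4)(1/3) = 1/20; P(data | r = 5) = (5/6)(1/5)(0/4) = 0.
Multiplying each by its prior: 1/3 · 1/6 = 1/18, 1/3 · 1/20 = 1/60, 1/3 · 0 = 0; these sum to 13/180.
By Bayes' rule, P(r = 1 | data) = (1/18) / (13/180) = 10/13.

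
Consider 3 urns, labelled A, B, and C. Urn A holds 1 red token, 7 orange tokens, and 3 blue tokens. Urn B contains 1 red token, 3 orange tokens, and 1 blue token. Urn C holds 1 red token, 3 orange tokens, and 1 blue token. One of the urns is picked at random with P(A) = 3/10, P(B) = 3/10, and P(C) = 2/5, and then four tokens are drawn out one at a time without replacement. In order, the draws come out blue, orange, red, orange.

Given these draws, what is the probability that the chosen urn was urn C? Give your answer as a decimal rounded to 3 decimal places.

For each hypothesis, P(data | H) works out to: P(data | urn A) = (3/11)(7/10)(1/9)(6/8) = 0.015909; P(data | urn B) = (1/5)(3/4)(1/3)(2/2) = 0.05; P(data | urn C) = (1/5)(3/4)(1/3)(2/2) = 0.05.
Multiplying each by its prior: 3/10 · 0.015909 = 0.0047727, 3/10 · 0.05 = 0.015, 2/5 · 0.05 = 0.02; with total 0.039773.
Therefore the posterior P(urn C | data) = (0.02) / (0.039773) = 0.50286.

0.503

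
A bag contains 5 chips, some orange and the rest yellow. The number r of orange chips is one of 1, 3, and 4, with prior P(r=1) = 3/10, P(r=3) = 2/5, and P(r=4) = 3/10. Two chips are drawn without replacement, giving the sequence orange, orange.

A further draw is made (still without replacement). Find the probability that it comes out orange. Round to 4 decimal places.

0.5333

Under each hypothesis, the probability of the observed sequence is: P(data | r = 1) = (1/5)(0/4) = 0; P(data | r = 3) = (3/5)(2/4) = 3/10; P(data | r = 4) = (4/5)(3/4) = 3/5.
Weighting by the prior gives 3/10 · 0 = 0, 2/5 · 3/10 = 3/25, 3/10 · 3/5 = 9/50; these sum to 3/10.
The posterior is then P(r = 1 | data) = 0, P(r = 3 | data) = 2/5, P(r = 4 | data) = 3/5.
The predictive probability is P(orange next | data) = (1/3)(2/5) + (2/3)(3/5) = 8/15.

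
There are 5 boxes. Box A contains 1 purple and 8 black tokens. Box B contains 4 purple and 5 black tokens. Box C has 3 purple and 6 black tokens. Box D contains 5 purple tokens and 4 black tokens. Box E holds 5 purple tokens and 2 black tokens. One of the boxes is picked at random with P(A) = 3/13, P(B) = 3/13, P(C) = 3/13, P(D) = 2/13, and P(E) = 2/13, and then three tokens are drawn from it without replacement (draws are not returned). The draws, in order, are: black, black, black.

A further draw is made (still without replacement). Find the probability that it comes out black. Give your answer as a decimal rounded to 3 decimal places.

Under each hypothesis, the probability of the observed sequence is: P(data | box A) = (8/9)(7/8)(6/7) = 2/3; P(data | box B) = (5/9)(4/8)(3/7) = 5/42; P(data | box C) = (6/9)(5/8)(4/7) = 5/21; P(data | box D) = (4/9)(3/8)(2/7) = 1/21; P(data | box E) = (2/7)(1/6)(0/5) = 0.
Weighting by the prior gives 3/13 · 2/3 = 2/13, 3/13 · 5/42 = 5/182, 3/13 · 5/21 = 5/91, 2/13 · 1/21 = 2/273, 2/13 · 0 = 0; summing to 19/78.
The posterior is then P(box A | data) = 12/19, P(box B | data) = 15/133, P(box C | data) = 30/133, P(box D | data) = 4/133, P(box E | data) = 0.
The predictive probability is P(black next | data) = (5/6)(12/19) + (1/3)(15/133) + (1/2)(30/133) + (1/6)(4/133) = 272/399.

0.682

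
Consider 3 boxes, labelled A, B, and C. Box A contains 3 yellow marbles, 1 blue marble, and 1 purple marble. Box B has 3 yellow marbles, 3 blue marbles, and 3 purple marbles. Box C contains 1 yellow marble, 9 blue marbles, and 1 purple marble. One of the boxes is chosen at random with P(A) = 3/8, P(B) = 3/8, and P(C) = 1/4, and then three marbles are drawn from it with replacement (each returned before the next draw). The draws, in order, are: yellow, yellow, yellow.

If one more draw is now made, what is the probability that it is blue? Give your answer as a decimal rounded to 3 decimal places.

0.221

Compute the likelihood of the observed sequence for each case: P(data | box A) = (3/5)(3/5)(3/5) = 0.216; P(data | box B) = (3/9)(3/9)(3/9) = 0.037037; P(data | box C) = (1/11)(1/11)(1/11) = 0.00075131.
Weighting by the prior gives 3/8 · 0.216 = 0.081, 3/8 · 0.037037 = 0.013889, 1/4 · 0.00075131 = 0.00018783; summing to 0.095077.
The posterior is then P(box A | data) = 0.85194, P(box B | data) = 0.14608, P(box C | data) = 0.0019755.
Averaging over the posterior, P(blue next | data) = (1/5)(0.85194) + (1/3)(0.14608) + (9/11)(0.0019755) = 0.2207.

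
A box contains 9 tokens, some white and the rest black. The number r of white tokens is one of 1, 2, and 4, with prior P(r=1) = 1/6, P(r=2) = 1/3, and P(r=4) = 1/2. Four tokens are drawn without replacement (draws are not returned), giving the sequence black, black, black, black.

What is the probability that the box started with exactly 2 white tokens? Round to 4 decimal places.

0.4516

Compute the likelihood of the observed sequence for each case: P(data | r = 1) = (8/9)(7/8)(6/7)(5/6) = 5/9; P(data | r = 2) = (7/9)(6/8)(5/7)(4/6) = 5/18; P(data | r = 4) = (5/9)(4/8)(3/7)(2/6) = 5/126.
Weighting by the prior gives 1/6 · 5/9 = 5/54, 1/3 · 5/18 = 5/54, 1/2 · 5/126 = 5/252; with total 155/756.
Therefore the posterior P(r = 2 | data) = (5/54) / (155/756) = 14/31.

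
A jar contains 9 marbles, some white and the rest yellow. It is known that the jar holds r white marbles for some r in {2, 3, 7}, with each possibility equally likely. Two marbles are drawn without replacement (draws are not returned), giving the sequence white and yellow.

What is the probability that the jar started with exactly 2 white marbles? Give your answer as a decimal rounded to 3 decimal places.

0.304

The likelihood of the observed sequence under each hypothesis: P(data | r = 2) = (2/9)(7/8) = 7/36; P(data | r = 3) = (3/9)(6/8) = 1/4; P(data | r = 7) = (7/9)(2/8) = 7/36.
Weighting by the prior gives 1/3 · 7/36 = 7/108, 1/3 · 1/4 = 1/12, 1/3 · 7/36 = 7/108; summing to 23/108.
Hence P(r = 2 | data) = (7/108) / (23/108) = 7/23.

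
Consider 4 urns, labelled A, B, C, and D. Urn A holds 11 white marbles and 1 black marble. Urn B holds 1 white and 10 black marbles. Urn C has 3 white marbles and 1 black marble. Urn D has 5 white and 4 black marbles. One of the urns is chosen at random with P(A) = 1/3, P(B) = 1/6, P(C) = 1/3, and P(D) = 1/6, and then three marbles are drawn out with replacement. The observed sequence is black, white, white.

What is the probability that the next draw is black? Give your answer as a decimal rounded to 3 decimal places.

For each hypothesis, P(data | H) works out to: P(data | urn A) = (1/12)(11/12)(11/12) = 0.070023; P(data | urn B) = (10/11)(1/11)(1/11) = 0.0075131; P(data | urn C) = (1/4)(3/4)(3/4) = 0.14062; P(data | urn D) = (4/9)(5/9)(5/9) = 0.13717.
Weighting by the prior gives 1/3 · 0.070023 = 0.023341, 1/6 · 0.0075131 = 0.0012522, 1/3 · 0.14062 = 0.046875, 1/6 · 0.13717 = 0.022862; summing to 0.094331.
The posterior is then P(urn A | data) = 0.24744, P(urn B | data) = 0.013274, P(urn C | data) = 0.49692, P(urn D | data) = 0.24236.
Averaging over the posterior, P(black next | data) = (1/12)(0.24744) + (10/11)(0.013274) + (1/4)(0.49692) + (4/9)(0.24236) = 0.26464.

0.265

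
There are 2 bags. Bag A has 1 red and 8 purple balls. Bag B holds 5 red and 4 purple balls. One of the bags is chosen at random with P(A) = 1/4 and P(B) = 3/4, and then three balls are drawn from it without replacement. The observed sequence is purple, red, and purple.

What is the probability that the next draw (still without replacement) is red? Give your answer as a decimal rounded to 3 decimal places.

0.508

For each hypothesis, P(data | H) works out to: P(data | bag A) = (8/9)(1/8)(7/7) = 1/9; P(data | bag B) = (4/9)(5/8)(3/7) = 5/42.
The prior-weighted likelihoods are 1/4 · 1/9 = 1/36, 3/4 · 5/42 = 5/56; with total 59/504.
Normalising, the posterior is P(bag A | data) = 14/59, P(bag B | data) = 45/59.
The predictive probability is P(red next | data) = (0)(14/59) + (2/3)(45/59) = 30/59.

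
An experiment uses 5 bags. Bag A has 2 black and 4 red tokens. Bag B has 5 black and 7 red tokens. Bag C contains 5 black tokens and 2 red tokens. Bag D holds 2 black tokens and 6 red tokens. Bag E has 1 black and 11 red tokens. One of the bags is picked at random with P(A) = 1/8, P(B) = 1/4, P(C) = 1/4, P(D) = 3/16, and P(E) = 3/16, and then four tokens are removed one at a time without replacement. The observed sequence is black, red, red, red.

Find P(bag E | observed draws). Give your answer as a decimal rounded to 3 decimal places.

For each hypothesis, P(data | H) works out to: P(data | bag A) = (2/6)(4/5)(3/4)(2/3) = 0.13333; P(data | bag B) = (5/12)(7/11)(6/10)(5/9) = 0.088384; P(data | bag C) = (5/7)(2/6)(1/5)(0/4) = 0; P(data | bag D) = (2/8)(6/7)(5/6)(4/5) = 0.14286; P(data | bag E) = (1/12)(11/11)(10/10)(9/9) = 0.083333.
Multiplying each by its prior: 1/8 · 0.13333 = 0.016667, 1/4 · 0.088384 = 0.022096, 1/4 · 0 = 0, 3/16 · 0.14286 = 0.026786, 3/16 · 0.083333 = 0.015625; these sum to 0.081173.
By Bayes' rule, P(bag E | data) = (0.015625) / (0.081173) = 0.19249.

0.192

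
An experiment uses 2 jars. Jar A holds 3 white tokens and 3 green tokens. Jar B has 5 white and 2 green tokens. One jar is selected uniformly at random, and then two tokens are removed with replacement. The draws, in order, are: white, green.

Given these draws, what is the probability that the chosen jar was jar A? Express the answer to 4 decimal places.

For each hypothesis, P(data | H) works out to: P(data | jar A) = (3/6)(3/6) = 1/4; P(data | jar B) = (5/7)(2/7) = 10/49.
Weighting by the prior gives 1/2 · 1/4 = 1/8, 1/2 · 10/49 = 5/49; these sum to 89/392.
Hence P(jar A | data) = (1/8) / (89/392) = 49/89.

0.5506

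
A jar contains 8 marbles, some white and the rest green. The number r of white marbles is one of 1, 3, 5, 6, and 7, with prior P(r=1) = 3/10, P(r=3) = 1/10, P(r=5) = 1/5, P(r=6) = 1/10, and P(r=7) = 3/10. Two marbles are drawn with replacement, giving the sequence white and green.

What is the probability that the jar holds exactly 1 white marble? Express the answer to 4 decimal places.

For each hypothesis, P(data | H) works out to: P(data | r = 1) = (1/8)(7/8) = 7/64; P(data | r = 3) = (3/8)(5/8) = 15/64; P(data | r = 5) = (5/8)(3/8) = 15/64; P(data | r = 6) = (6/8)(2/8) = 3/16; P(data | r = 7) = (7/8)(1/8) = 7/64.
The prior-weighted likelihoods are 3/10 · 7/64 = 21/640, 1/10 · 15/64 = 3/128, 1/5 · 15/64 = 3/64, 1/10 · 3/16 = 3/160, 3/10 · 7/64 = 21/640; summing to 99/640.
Therefore the posterior P(r = 1 | data) = (21/640) / (99/640) = 7/33.

0.2121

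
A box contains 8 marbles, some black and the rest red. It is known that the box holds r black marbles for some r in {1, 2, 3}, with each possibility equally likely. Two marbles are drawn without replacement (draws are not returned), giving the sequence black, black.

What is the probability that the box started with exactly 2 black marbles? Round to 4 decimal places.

The likelihood of the observed sequence under each hypothesis: P(data | r = 1) = (1/8)(0/7) = 0; P(data | r = 2) = (2/8)(1/7) = 1/28; P(data | r = 3) = (3/8)(2/7) = 3/28.
Multiplying each by its prior: 1/3 · 0 = 0, 1/3 · 1/28 = 1/84, 1/3 · 3/28 = 1/28; summing to 1/21.
So P(r = 2 | data) = (1/84) / (1/21) = 1/4.

0.2500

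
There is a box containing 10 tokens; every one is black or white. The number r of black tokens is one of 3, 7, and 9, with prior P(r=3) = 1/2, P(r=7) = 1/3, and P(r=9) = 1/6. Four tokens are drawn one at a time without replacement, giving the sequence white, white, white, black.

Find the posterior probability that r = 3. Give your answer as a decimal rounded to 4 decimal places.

Compute the likelihood of the observed sequence for each case: P(data | r = 3) = (7/10)(6/9)(5/8)(3/7) = 1/8; P(data | r = 7) = (3/10)(2/9)(1/8)(7/7) = 1/120; P(data | r = 9) = (1/10)(0/9) = 0.
Weighting by the prior gives 1/2 · 1/8 = 1/16, 1/3 · 1/120 = 1/360, 1/6 · 0 = 0; with total 47/720.
So P(r = 3 | data) = (1/16) / (47/720) = 45/47.

0.9574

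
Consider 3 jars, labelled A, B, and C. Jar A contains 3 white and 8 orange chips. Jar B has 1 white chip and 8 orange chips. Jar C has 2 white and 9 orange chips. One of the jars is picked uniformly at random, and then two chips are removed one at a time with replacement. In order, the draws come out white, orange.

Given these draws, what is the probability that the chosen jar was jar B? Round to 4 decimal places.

Compute the likelihood of the observed sequence for each case: P(data | jar A) = (3/11)(8/11) = 0.19835; P(data | jar B) = (1/9)(8/9) = 0.098765; P(data | jar C) = (2/11)(9/11) = 0.14876.
Weighting by the prior gives 1/3 · 0.19835 = 0.066116, 1/3 · 0.098765 = 0.032922, 1/3 · 0.14876 = 0.049587; these sum to 0.14862.
By Bayes' rule, P(jar B | data) = (0.032922) / (0.14862) = 0.22151.

0.2215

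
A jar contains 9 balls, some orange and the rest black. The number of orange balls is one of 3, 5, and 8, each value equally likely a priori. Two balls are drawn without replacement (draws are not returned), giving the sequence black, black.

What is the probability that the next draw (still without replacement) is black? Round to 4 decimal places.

0.4898

Compute the likelihood of the observed sequence for each case: P(data | r = 3) = (6/9)(5/8) = 5/12; P(data | r = 5) = (4/9)(3/8) = 1/6; P(data | r = 8) = (1/9)(0/8) = 0.
Weighting by the prior gives 1/3 · 5/12 = 5/36, 1/3 · 1/6 = 1/18, 1/3 · 0 = 0; summing to 7/36.
Dividing through by the total gives posterior P(r = 3 | data) = 5/7, P(r = 5 | data) = 2/7, P(r = 8 | data) = 0.
The predictive probability is P(black next | data) = (4/7)(5/7) + (2/7)(2/7) = 24/49.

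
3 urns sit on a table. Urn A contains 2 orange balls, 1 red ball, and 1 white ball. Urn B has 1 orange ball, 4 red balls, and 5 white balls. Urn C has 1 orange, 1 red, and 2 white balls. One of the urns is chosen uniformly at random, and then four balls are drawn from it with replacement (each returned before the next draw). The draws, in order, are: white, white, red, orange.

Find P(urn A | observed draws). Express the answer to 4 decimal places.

0.2336

The likelihood of the observed sequence under each hypothesis: P(data | urn A) = (1/4)(1/4)(1/4)(2/4) = 0.0078125; P(data | urn B) = (5/10)(5/10)(4/10)(1/10) = 0.01; P(data | urn C) = (2/4)(2/4)(1/4)(1/4) = 0.015625.
The prior-weighted likelihoods are 1/3 · 0.0078125 = 0.0026042, 1/3 · 0.01 = 0.0033333, 1/3 · 0.015625 = 0.0052083; these sum to 0.011146.
By Bayes' rule, P(urn A | data) = (0.0026042) / (0.011146) = 0.23364.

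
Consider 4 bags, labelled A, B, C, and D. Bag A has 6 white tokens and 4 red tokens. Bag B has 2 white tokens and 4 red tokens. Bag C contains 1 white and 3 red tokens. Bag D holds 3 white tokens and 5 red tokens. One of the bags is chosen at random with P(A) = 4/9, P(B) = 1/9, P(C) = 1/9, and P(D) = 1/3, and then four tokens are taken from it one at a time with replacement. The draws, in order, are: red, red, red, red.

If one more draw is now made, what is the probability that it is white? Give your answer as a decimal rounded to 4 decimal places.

0.3520

The likelihood of the observed sequence under each hypothesis: P(data | bag A) = (4/10)(4/10)(4/10)(4/10) = 0.0256; P(data | bag B) = (4/6)(4/6)(4/6)(4/6) = 0.19753; P(data | bag C) = (3/4)(3/4)(3/4)(3/4) = 0.31641; P(data | bag D) = (5/8)(5/8)(5/8)(5/8) = 0.15259.
Multiplying each by its prior: 4/9 · 0.0256 = 0.011378, 1/9 · 0.19753 = 0.021948, 1/9 · 0.31641 = 0.035156, 1/3 · 0.15259 = 0.050863; with total 0.11934.
The posterior is then P(bag A | data) = 0.095336, P(bag B | data) = 0.1839, P(bag C | data) = 0.29458, P(bag D | data) = 0.42618.
The predictive probability is P(white next | data) = (3/5)(0.095336) + (1/3)(0.1839) + (1/4)(0.29458) + (3/8)(0.42618) = 0.35197.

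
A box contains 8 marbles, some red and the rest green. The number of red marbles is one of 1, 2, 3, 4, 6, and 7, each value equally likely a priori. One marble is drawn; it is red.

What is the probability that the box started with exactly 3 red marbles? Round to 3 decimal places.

Under each hypothesis, the probability of this draw is: P(data | r = 1) = (1/8) = 1/8; P(data | r = 2) = (2/8) = 1/4; P(data | r = 3) = (3/8) = 3/8; P(data | r = 4) = (4/8) = 1/2; P(data | r = 6) = (6/8) = 3/4; P(data | r = 7) = (7/8) = 7/8.
The prior-weighted likelihoods are 1/6 · 1/8 = 1/48, 1/6 · 1/4 = 1/24, 1/6 · 3/8 = 1/16, 1/6 · 1/2 = 1/12, 1/6 · 3/4 = 1/8, 1/6 · 7/8 = 7/48; these sum to 23/48.
So P(r = 3 | data) = (1/16) / (23/48) = 3/23.

0.130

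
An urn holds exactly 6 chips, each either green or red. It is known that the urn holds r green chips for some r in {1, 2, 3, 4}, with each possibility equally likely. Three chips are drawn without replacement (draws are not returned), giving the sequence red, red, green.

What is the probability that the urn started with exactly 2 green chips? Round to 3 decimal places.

0.343

For each hypothesis, P(data | H) works out to: P(data | r = 1) = (5/6)(4/5)(1/4) = 1/6; P(data | r = 2) = (4/6)(3/5)(2/4) = 1/5; P(data | r = 3) = (3/6)(2/5)(3/4) = 3/20; P(data | r = 4) = (2/6)(1/5)(4/4) = 1/15.
Multiplying each by its prior: 1/4 · 1/6 = 1/24, 1/4 · 1/5 = 1/20, 1/4 · 3/20 = 3/80, 1/4 · 1/15 = 1/60; these sum to 7/48.
So P(r = 2 | data) = (1/20) / (7/48) = 12/35.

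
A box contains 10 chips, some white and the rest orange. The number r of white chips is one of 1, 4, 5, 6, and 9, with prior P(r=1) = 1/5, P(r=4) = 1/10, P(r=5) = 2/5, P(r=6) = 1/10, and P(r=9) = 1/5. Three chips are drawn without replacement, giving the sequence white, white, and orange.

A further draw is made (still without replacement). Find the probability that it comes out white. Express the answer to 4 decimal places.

Under each hypothesis, the probability of the observed sequence is: P(data | r = 1) = (1/10)(0/9) = 0; P(data | r = 4) = (4/10)(3/9)(6/8) = 1/10; P(data | r = 5) = (5/10)(4/9)(5/8) = 5/36; P(data | r = 6) = (6/10)(5/9)(4/8) = 1/6; P(data | r = 9) = (9/10)(8/9)(1/8) = 1/10.
The prior-weighted likelihoods are 1/5 · 0 = 0, 1/10 · 1/10 = 1/100, 2/5 · 5/36 = 1/18, 1/10 · 1/6 = 1/60, 1/5 · 1/10 = 1/50; with total 23/225.
Dividing through by the total gives posterior P(r = 1 | data) = 0, P(r = 4 | data) = 9/92, P(r = 5 | data) = 25/46, P(r = 6 | data) = 15/92, P(r = 9 | data) = 9/46.
Averaging over the posterior, P(white next | data) = (2/7)(9/92) + (3/7)(25/46) + (4/7)(15/92) + (1)(9/46) = 177/322.

0.5497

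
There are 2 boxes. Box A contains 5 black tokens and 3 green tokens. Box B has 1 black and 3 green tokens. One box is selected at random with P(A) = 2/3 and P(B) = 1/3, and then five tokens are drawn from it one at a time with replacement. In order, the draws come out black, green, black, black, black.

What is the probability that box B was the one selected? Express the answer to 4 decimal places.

Under each hypothesis, the probability of the observed sequence is: P(data | box A) = (5/8)(3/8)(5/8)(5/8)(5/8) = 0.05722; P(data | box B) = (1/4)(3/4)(1/4)(1/4)(1/4) = 0.0029297.
Weighting by the prior gives 2/3 · 0.05722 = 0.038147, 1/3 · 0.0029297 = 0.00097656; these sum to 0.039124.
Hence P(box B | data) = (0.00097656) / (0.039124) = 0.024961.

0.0250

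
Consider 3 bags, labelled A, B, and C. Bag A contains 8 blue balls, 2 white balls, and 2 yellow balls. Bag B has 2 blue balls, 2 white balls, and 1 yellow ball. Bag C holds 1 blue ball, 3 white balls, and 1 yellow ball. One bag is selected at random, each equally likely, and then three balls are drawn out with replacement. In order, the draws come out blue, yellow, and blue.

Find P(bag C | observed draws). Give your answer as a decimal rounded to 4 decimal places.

The likelihood of the observed sequence under each hypothesis: P(data | bag A) = (8/12)(2/12)(8/12) = 0.074074; P(data | bag B) = (2/5)(1/5)(2/5) = 0.032; P(data | bag C) = (1/5)(1/5)(1/5) = 0.008.
The prior-weighted likelihoods are 1/3 · 0.074074 = 0.024691, 1/3 · 0.032 = 0.010667, 1/3 · 0.008 = 0.0026667; these sum to 0.038025.
By Bayes' rule, P(bag C | data) = (0.0026667) / (0.038025) = 0.07013.

0.0701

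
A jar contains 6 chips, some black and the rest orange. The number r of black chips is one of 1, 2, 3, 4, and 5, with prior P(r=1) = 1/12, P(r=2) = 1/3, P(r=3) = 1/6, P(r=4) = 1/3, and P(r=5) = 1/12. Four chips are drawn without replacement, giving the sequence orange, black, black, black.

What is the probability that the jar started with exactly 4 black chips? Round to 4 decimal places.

Compute the likelihood of the observed sequence for each case: P(data | r = 1) = (5/6)(1/5)(0/4) = 0; P(data | r = 2) = (4/6)(2/5)(1/4)(0/3) = 0; P(data | r = 3) = (3/6)(3/5)(2/4)(1/3) = 1/20; P(data | r = 4) = (2/6)(4/5)(3/4)(2/3) = 2/15; P(data | r = 5) = (1/6)(5/5)(4/4)(3/3) = 1/6.
Multiplying each by its prior: 1/12 · 0 = 0, 1/3 · 0 = 0, 1/6 · 1/20 = 1/120, 1/3 · 2/15 = 2/45, 1/12 · 1/6 = 1/72; with total 1/15.
Therefore the posterior P(r = 4 | data) = (2/45) / (1/15) = 2/3.

0.6667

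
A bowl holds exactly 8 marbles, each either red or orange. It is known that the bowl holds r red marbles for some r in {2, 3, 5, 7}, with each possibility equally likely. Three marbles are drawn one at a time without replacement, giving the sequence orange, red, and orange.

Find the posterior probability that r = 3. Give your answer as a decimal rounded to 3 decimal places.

Under each hypothesis, the probability of the observed sequence is: P(data | r = 2) = (6/8)(2/7)(5/6) = 5/28; P(data | r = 3) = (5/8)(3/7)(4/6) = 5/28; P(data | r = 5) = (3/8)(5/7)(2/6) = 5/56; P(data | r = 7) = (1/8)(7/7)(0/6) = 0.
Multiplying each by its prior: 1/4 · 5/28 = 5/112, 1/4 · 5/28 = 5/112, 1/4 · 5/56 = 5/224, 1/4 · 0 = 0; these sum to 25/224.
Hence P(r = 3 | data) = (5/112) / (25/224) = 2/5.

0.400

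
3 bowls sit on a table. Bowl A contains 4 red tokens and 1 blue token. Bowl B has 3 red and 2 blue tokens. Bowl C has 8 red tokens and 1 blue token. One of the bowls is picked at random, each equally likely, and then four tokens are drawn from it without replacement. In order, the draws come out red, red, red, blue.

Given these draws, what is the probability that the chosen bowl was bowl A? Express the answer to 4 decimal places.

0.4865

The likelihood of the observed sequence under each hypothesis: P(data | bowl A) = (4/5)(3/4)(2/3)(1/2) = 1/5; P(data | bowl B) = (3/5)(2/4)(1/3)(2/2) = 1/10; P(data | bowl C) = (8/9)(7/8)(6/7)(1/6) = 1/9.
Multiplying each by its prior: 1/3 · 1/5 = 1/15, 1/3 · 1/10 = 1/30, 1/3 · 1/9 = 1/27; summing to 37/270.
So P(bowl A | data) = (1/15) / (37/270) = 18/37.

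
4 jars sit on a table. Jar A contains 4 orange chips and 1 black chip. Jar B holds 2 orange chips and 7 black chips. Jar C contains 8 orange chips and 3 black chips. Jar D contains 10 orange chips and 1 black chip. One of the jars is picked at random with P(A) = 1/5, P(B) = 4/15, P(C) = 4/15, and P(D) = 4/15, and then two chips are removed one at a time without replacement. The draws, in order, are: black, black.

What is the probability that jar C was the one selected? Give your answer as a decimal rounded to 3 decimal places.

0.086

For each hypothesis, P(data | H) works out to: P(data | jar A) = (1/5)(0/4) = 0; P(data | jar B) = (7/9)(6/8) = 0.58333; P(data | jar C) = (3/11)(2/10) = 0.054545; P(data | jar D) = (1/11)(0/10) = 0.
Multiplying each by its prior: 1/5 · 0 = 0, 4/15 · 0.58333 = 0.15556, 4/15 · 0.054545 = 0.014545, 4/15 · 0 = 0; summing to 0.1701.
Therefore the posterior P(jar C | data) = (0.014545) / (0.1701) = 0.085511.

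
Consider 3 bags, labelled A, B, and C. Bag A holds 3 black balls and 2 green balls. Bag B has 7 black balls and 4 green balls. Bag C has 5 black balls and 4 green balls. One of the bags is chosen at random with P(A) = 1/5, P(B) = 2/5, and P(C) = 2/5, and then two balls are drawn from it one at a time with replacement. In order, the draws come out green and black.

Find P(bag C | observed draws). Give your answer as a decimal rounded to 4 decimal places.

For each hypothesis, P(data | H) works out to: P(data | bag A) = (2/5)(3/5) = 0.24; P(data | bag B) = (4/11)(7/11) = 0.2314; P(data | bag C) = (4/9)(5/9) = 0.24691.
Multiplying each by its prior: 1/5 · 0.24 = 0.048, 2/5 · 0.2314 = 0.092562, 2/5 · 0.24691 = 0.098765; these sum to 0.23933.
So P(bag C | data) = (0.098765) / (0.23933) = 0.41268.

0.4127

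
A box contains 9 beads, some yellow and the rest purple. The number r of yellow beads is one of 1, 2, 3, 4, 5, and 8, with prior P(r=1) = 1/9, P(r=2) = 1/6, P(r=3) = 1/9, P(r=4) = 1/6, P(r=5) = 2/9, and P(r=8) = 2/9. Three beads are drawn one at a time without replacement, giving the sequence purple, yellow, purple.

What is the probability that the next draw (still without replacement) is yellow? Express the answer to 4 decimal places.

The likelihood of the observed sequence under each hypothesis: P(data | r = 1) = (8/9)(1/8)(7/7) = 1/9; P(data | r = 2) = (7/9)(2/8)(6/7) = 1/6; P(data | r = 3) = (6/9)(3/8)(5/7) = 5/28; P(data | r = 4) = (5/9)(4/8)(4/7) = 10/63; P(data | r = 5) = (4/9)(5/8)(3/7) = 5/42; P(data | r = 8) = (1/9)(8/8)(0/7) = 0.
Multiplying each by its prior: 1/9 · 1/9 = 1/81, 1/6 · 1/6 = 1/36, 1/9 · 5/28 = 5/252, 1/6 · 10/63 = 5/189, 2/9 · 5/42 = 5/189, 2/9 · 0 = 0; summing to 64/567.
Normalising, the posterior is P(r = 1 | data) = 7/64, P(r = 2 | data) = 63/256, P(r = 3 | data) = 45/256, P(r = 4 | data) = 15/64, P(r = 5 | data) = 15/64, P(r = 8 | data) = 0.
So P(yellow next | data) = Σ P(yellow next | H) P(H | data) = (0)(7/64) + (1/6)(63/256) + (1/3)(45/256) + (1/2)(15/64) + (2/3)(15/64) = 191/512.

0.3730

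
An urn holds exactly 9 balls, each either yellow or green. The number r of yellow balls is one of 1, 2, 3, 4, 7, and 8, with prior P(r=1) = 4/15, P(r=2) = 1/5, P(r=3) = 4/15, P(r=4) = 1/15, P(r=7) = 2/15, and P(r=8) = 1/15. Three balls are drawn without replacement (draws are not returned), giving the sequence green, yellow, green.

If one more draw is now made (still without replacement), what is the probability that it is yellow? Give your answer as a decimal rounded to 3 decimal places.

Under each hypothesis, the probability of the observed sequence is: P(data | r = 1) = (8/9)(1/8)(7/7) = 1/9; P(data | r = 2) = (7/9)(2/8)(6/7) = 1/6; P(data | r = 3) = (6/9)(3/8)(5/7) = 5/28; P(data | r = 4) = (5/9)(4/8)(4/7) = 10/63; P(data | r = 7) = (2/9)(7/8)(1/7) = 1/36; P(data | r = 8) = (1/9)(8/8)(0/7) = 0.
Multiplying each by its prior: 4/15 · 1/9 = 4/135, 1/5 · 1/6 = 1/30, 4/15 · 5/28 = 1/21, 1/15 · 10/63 = 2/189, 2/15 · 1/36 = 1/270, 1/15 · 0 = 0; with total 118/945.
The posterior is then P(r = 1 | data) = 14/59, P(r = 2 | data) = 63/236, P(r = 3 | data) = 45/118, P(r = 4 | data) = 5/59, P(r = 7 | data) = 7/236, P(r = 8 | data) = 0.
Averaging over the posterior, P(yellow next | data) = (0)(14/59) + (1/6)(63/236) + (1/3)(45/118) + (1/2)(5/59) + (1)(7/236) = 115/472.

0.244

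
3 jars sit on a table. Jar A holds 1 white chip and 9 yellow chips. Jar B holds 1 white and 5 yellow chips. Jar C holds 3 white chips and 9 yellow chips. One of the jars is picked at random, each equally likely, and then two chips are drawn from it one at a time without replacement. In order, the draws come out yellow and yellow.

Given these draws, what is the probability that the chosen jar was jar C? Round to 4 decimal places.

Compute the likelihood of the observed sequence for each case: P(data | jar A) = (9/10)(8/9) = 4/5; P(data | jar B) = (5/6)(4/5) = 2/3; P(data | jar C) = (9/12)(8/11) = 6/11.
The prior-weighted likelihoods are 1/3 · 4/5 = 4/15, 1/3 · 2/3 = 2/9, 1/3 · 6/11 = 2/11; summing to 332/495.
Hence P(jar C | data) = (2/11) / (332/495) = 45/166.

0.2711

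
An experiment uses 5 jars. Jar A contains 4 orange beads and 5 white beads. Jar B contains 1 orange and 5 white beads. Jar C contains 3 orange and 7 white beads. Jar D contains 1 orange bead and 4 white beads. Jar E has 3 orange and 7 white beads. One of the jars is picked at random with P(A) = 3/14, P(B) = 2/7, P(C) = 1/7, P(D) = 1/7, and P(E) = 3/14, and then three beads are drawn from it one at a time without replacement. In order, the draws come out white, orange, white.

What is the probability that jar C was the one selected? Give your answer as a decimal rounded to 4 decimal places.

For each hypothesis, P(data | H) works out to: P(data | jar A) = (5/9)(4/8)(4/7) = 0.15873; P(data | jar B) = (5/6)(1/5)(4/4) = 0.16667; P(data | jar C) = (7/10)(3/9)(6/8) = 0.175; P(data | jar D) = (4/5)(1/4)(3/3) = 0.2; P(data | jar E) = (7/10)(3/9)(6/8) = 0.175.
The prior-weighted likelihoods are 3/14 · 0.15873 = 0.034014, 2/7 · 0.16667 = 0.047619, 1/7 · 0.175 = 0.025, 1/7 · 0.2 = 0.028571, 3/14 · 0.175 = 0.0375; with total 0.1727.
By Bayes' rule, P(jar C | data) = (0.025) / (0.1727) = 0.14476.

0.1448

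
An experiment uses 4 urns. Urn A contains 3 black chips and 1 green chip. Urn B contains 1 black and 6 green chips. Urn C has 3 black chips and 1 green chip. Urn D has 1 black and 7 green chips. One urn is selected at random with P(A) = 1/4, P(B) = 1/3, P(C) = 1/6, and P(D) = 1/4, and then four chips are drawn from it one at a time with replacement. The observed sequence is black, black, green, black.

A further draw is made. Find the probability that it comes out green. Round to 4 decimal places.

Compute the likelihood of the observed sequence for each case: P(data | urn A) = (3/4)(3/4)(1/4)(3/4) = 0.10547; P(data | urn B) = (1/7)(1/7)(6/7)(1/7) = 0.002499; P(data | urn C) = (3/4)(3/4)(1/4)(3/4) = 0.10547; P(data | urn D) = (1/8)(1/8)(7/8)(1/8) = 0.001709.
The prior-weighted likelihoods are 1/4 · 0.10547 = 0.026367, 1/3 · 0.002499 = 0.00083299, 1/6 · 0.10547 = 0.017578, 1/4 · 0.001709 = 0.00042725; these sum to 0.045206.
Dividing through by the total gives posterior P(urn A | data) = 0.58327, P(urn B | data) = 0.018427, P(urn C | data) = 0.38885, P(urn D | data) = 0.0094512.
Averaging over the posterior, P(green next | data) = (1/4)(0.58327) + (6/7)(0.018427) + (1/4)(0.38885) + (7/8)(0.0094512) = 0.26709.

0.2671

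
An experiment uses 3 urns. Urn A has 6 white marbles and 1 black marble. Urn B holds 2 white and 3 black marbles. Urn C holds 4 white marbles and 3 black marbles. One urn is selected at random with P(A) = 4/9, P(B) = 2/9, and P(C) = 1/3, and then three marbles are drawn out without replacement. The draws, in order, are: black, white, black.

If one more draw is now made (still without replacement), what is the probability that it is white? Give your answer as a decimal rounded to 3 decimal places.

0.615

Under each hypothesis, the probability of the observed sequence is: P(data | urn A) = (1/7)(6/6)(0/5) = 0; P(data | urn B) = (3/5)(2/4)(2/3) = 1/5; P(data | urn C) = (3/7)(4/6)(2/5) = 4/35.
Weighting by the prior gives 4/9 · 0 = 0, 2/9 · 1/5 = 2/45, 1/3 · 4/35 = 4/105; summing to 26/315.
Normalising, the posterior is P(urn A | data) = 0, P(urn B | data) = 7/13, P(urn C | data) = 6/13.
The predictive probability is P(white next | data) = (1/2)(7/13) + (3/4)(6/13) = 8/13.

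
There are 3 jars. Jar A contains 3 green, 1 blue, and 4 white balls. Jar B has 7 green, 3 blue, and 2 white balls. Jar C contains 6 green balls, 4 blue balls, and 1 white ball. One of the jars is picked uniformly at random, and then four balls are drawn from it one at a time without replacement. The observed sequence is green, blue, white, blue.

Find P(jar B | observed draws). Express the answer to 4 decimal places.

The likelihood of the observed sequence under each hypothesis: P(data | jar A) = (3/8)(1/7)(4/6)(0/5) = 0; P(data | jar B) = (7/12)(3/11)(2/10)(2/9) = 0.0070707; P(data | jar C) = (6/11)(4/10)(1/9)(3/8) = 0.0090909.
The prior-weighted likelihoods are 1/3 · 0 = 0, 1/3 · 0.0070707 = 0.0023569, 1/3 · 0.0090909 = 0.0030303; with total 0.0053872.
Hence P(jar B | data) = (0.0023569) / (0.0053872) = 0.4375.

0.4375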